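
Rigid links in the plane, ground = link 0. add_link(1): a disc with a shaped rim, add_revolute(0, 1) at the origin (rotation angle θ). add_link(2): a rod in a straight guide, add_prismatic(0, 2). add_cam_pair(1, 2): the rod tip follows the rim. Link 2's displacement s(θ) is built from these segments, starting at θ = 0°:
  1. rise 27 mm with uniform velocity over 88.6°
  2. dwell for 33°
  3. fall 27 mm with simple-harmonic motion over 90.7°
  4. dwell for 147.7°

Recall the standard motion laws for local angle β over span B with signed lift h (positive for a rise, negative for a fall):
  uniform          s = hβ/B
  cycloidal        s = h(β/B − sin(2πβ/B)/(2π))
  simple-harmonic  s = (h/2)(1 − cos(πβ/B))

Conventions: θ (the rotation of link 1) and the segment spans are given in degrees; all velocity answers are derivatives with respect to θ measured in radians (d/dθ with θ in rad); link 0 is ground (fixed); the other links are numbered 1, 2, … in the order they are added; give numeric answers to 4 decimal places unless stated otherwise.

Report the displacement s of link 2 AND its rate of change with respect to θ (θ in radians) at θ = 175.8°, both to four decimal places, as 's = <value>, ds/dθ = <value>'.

segment 1 (0° to 88.6°, uniform, h = 27) is passed completely: s = 0.0000 + (27) = 27.0000
segment 2 (88.6° to 121.6°, dwell): s unchanged at 27.0000
θ = 175.8° falls in segment 3 (121.6° to 212.3°, simple-harmonic, h = -27): β = 175.8 − 121.6 = 54.2°, B = 90.7°; Δs = -27/2·(1 − cos(π·0.5976)) = -17.5738; s = 27.0000 − 17.5738 = 9.4262
velocity in seg [121.6°–212.3°] (simple-harmonic), θ in radians: β = 54.2° = 0.9460 rad, B = 90.7° = 1.5830 rad; ds/dθ = (πh/(2B)) sin(πβ/B) = (π·(-27)/(2·1.5830)) sin(π·0.5976) = -25.542693 mm/rad

s = 9.4262, ds/dθ = -25.5427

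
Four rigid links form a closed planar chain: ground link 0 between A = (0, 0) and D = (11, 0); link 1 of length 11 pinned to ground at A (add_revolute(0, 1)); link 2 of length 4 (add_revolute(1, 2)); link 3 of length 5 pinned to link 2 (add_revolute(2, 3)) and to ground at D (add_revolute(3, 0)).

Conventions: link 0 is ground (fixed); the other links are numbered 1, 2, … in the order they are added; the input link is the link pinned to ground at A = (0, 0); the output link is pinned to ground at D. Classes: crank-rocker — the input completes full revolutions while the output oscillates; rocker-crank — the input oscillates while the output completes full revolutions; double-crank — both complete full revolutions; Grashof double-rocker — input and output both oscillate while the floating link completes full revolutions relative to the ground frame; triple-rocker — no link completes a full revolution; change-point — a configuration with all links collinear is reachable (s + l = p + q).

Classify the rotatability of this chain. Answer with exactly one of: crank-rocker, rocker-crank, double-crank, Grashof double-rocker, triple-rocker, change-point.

lengths: ground=11, input=11, coupler=4, output=5
sorted: s=4 (shortest), l=11 (longest), p+q=16
s + l = 15 vs p + q = 16
s + l < p + q (Grashof) with shortest = coupler link → Grashof double-rocker

Grashof double-rocker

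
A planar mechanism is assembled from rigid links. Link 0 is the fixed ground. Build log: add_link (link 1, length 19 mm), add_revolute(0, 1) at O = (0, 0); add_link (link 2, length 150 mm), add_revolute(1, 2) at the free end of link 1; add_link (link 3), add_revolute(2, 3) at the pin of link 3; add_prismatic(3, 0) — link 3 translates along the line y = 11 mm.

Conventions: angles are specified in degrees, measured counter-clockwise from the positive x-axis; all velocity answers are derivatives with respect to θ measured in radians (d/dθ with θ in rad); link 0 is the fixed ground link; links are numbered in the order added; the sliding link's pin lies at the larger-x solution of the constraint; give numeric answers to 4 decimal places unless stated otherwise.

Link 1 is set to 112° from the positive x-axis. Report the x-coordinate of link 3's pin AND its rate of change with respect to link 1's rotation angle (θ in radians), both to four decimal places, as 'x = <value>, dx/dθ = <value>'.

geometry: r = 19 mm, L = 150 mm, e = 11 mm
crank pin P = (r cos θ, r sin θ) = (-7.117525, 17.616493)
h = r sin θ − e = 17.616493 − 11 = 6.616493
x = r cos θ + √(L² − h²) = -7.117525 + 149.854002 = 142.736477
dx/dθ = −r sin θ − h·r cos θ/√(L² − h²) (θ in radians; h = 6.616493) = -17.302234

x = 142.7365, dx/dθ = -17.3022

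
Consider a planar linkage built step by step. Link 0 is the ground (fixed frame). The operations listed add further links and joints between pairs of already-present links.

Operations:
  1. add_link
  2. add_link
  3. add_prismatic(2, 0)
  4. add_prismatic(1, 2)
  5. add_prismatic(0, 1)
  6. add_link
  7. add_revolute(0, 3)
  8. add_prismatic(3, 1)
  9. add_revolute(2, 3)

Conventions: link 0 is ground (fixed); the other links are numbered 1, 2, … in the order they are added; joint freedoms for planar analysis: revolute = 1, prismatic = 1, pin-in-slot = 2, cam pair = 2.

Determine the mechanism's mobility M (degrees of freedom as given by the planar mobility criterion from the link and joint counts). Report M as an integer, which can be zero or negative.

ground; <1,0,0>
#1 <2,0,0>
#2 <3,0,0>
P:2↔0 J1 <3,1,0>
P:1↔2 J1 <3,2,0>
P:0↔1 J1 <3,3,0>
#3 <4,3,0>
R:0↔3 J1 <4,4,0>
P:3↔1 J1 <4,5,0>
R:2↔3 J1 <4,6,0>
3×3 − 2×6 − 1×0 = -3

M = -3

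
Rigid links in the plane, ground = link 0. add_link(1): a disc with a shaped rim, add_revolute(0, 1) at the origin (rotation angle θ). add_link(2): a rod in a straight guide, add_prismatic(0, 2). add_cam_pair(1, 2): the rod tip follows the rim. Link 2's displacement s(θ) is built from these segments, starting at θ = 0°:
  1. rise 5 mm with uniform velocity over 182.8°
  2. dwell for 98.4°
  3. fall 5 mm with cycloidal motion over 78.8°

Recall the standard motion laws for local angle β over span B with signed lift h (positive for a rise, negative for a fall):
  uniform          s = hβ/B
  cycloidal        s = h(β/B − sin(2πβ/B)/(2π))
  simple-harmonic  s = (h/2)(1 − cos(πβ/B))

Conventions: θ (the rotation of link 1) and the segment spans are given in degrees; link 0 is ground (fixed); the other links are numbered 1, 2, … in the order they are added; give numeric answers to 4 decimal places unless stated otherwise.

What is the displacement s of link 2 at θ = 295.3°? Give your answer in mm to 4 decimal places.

segment 1 (0° to 182.8°, uniform, h = 5) is passed completely: s = 0.0000 + (5) = 5.0000
segment 2 (182.8° to 281.2°, dwell): s unchanged at 5.0000
θ = 295.3° falls in segment 3 (281.2° to 360°, cycloidal, h = -5): β = 295.3 − 281.2 = 14.1°, B = 78.8°; Δs = -5·(0.1789 − sin(2π·0.1789)/(2π)) = -0.1769; s = 5.0000 − 0.1769 = 4.8231

4.8231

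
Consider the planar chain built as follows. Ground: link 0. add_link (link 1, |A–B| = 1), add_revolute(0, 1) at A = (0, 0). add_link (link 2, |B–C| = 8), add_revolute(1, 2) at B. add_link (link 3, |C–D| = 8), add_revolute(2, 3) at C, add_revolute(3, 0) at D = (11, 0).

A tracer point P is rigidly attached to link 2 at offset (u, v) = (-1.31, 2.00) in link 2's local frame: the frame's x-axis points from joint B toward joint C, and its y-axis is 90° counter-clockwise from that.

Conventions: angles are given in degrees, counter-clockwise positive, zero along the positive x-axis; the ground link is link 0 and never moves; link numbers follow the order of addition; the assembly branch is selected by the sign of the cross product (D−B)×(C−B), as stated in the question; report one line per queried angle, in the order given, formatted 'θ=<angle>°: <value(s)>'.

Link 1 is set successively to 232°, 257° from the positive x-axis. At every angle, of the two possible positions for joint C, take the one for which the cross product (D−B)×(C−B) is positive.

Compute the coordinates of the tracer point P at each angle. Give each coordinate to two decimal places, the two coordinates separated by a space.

A=(0,0), D=(11.00,0)
θ=232°: B = A + 1.00·(cos232°, sin232°) = (-0.6157, -0.7880)
θ=232°: |BD| = 11.6424
θ=232°: circle(B,8.00) ∩ circle(D,8.00): a=5.8212, h=5.4876
θ=232°:   candidates: C₊=(4.8207,5.0810) cross=63.889; C₋=(5.5636,-5.8690) cross=-63.889
θ=232°:   branch + wants cross > 0 → take C=(4.8207,5.0810) (cross=63.889)
θ=232°: ex = (C−B)/|BC| = (0.6796,0.7336); ey = (-0.7336,0.6796)
θ=232°: P = B + -1.31·ex + 2.00·ey = (-2.9731,-0.3900)
θ=257°: B = A + 1.00·(cos257°, sin257°) = (-0.2250, -0.9744)
θ=257°: |BD| = 11.2672
θ=257°: circle(B,8.00) ∩ circle(D,8.00): a=5.6336, h=5.6800
θ=257°:   candidates: C₊=(4.8963,5.1716) cross=63.998; C₋=(5.8787,-6.1459) cross=-63.998
θ=257°:   branch + wants cross > 0 → take C=(4.8963,5.1716) (cross=63.998)
θ=257°: ex = (C−B)/|BC| = (0.6402,0.7682); ey = (-0.7682,0.6402)
θ=257°: P = B + -1.31·ex + 2.00·ey = (-2.6000,-0.7004)

θ=232°: -2.97 -0.39
θ=257°: -2.60 -0.70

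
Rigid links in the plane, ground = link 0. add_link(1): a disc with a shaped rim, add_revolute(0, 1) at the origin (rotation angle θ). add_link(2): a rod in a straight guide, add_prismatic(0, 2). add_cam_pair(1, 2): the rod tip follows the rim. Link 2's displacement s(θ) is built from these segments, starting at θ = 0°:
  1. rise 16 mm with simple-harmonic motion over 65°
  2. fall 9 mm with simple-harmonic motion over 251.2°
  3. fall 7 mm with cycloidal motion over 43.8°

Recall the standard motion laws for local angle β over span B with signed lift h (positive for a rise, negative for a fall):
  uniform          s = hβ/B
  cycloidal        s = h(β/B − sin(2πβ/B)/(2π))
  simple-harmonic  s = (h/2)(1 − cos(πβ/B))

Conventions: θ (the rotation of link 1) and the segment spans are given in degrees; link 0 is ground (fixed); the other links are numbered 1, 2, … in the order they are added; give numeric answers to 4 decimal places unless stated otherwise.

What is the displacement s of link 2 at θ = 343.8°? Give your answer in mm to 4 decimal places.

segment 1 (0° to 65°, simple-harmonic, h = 16) is passed completely: s = 0.0000 + (16) = 16.0000
segment 2 (65° to 316.2°, simple-harmonic, h = -9) is passed completely: s = 16.0000 + (-9) = 7.0000
θ = 343.8° falls in segment 3 (316.2° to 360°, cycloidal, h = -7): β = 343.8 − 316.2 = 27.6°, B = 43.8°; Δs = -7·(0.6301 − sin(2π·0.6301)/(2π)) = -5.2237; s = 7.0000 − 5.2237 = 1.7763

1.7763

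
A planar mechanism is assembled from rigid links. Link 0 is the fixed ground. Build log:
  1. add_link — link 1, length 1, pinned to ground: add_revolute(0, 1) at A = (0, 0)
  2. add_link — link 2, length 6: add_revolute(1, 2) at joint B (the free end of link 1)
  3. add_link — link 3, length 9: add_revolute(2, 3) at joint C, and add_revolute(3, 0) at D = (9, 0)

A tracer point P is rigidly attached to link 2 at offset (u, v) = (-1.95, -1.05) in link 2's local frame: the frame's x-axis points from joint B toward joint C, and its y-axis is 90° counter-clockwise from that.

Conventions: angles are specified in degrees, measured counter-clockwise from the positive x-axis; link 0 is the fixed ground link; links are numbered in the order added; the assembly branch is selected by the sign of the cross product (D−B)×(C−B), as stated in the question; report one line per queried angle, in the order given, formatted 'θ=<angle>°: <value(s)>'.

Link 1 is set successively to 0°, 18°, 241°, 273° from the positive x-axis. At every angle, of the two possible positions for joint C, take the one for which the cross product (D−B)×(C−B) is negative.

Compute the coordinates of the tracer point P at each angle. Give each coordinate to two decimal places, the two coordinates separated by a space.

A=(0,0), D=(9.00,0)
θ=0°: B = A + 1.00·(cos0°, sin0°) = (1.0000, 0.0000)
θ=0°: |BD| = 8.0000
θ=0°: circle(B,6.00) ∩ circle(D,9.00): a=1.1875, h=5.8813
θ=0°:   candidates: C₊=(2.1875,5.8813) cross=47.051; C₋=(2.1875,-5.8813) cross=-47.051
θ=0°:   branch - wants cross < 0 → take C=(2.1875,-5.8813) (cross=-47.051)
θ=0°: ex = (C−B)/|BC| = (0.1979,-0.9802); ey = (0.9802,0.1979)
θ=0°: P = B + -1.95·ex + -1.05·ey = (-0.4152,1.7036)
θ=18°: B = A + 1.00·(cos18°, sin18°) = (0.9511, 0.3090)
θ=18°: |BD| = 8.0549
θ=18°: circle(B,6.00) ∩ circle(D,9.00): a=1.2341, h=5.8717
θ=18°:   candidates: C₊=(2.4095,6.1291) cross=47.296; C₋=(1.9590,-5.6057) cross=-47.296
θ=18°:   branch - wants cross < 0 → take C=(1.9590,-5.6057) (cross=-47.296)
θ=18°: ex = (C−B)/|BC| = (0.1680,-0.9858); ey = (0.9858,0.1680)
θ=18°: P = B + -1.95·ex + -1.05·ey = (-0.4116,2.0549)
θ=241°: B = A + 1.00·(cos241°, sin241°) = (-0.4848, -0.8746)
θ=241°: |BD| = 9.5250
θ=241°: circle(B,6.00) ∩ circle(D,9.00): a=2.4003, h=5.4989
θ=241°:   candidates: C₊=(1.4005,4.8215) cross=52.378; C₋=(2.4103,-6.1299) cross=-52.378
θ=241°:   branch - wants cross < 0 → take C=(2.4103,-6.1299) (cross=-52.378)
θ=241°: ex = (C−B)/|BC| = (0.4825,-0.8759); ey = (0.8759,0.4825)
θ=241°: P = B + -1.95·ex + -1.05·ey = (-2.3454,0.3267)
θ=273°: B = A + 1.00·(cos273°, sin273°) = (0.0523, -0.9986)
θ=273°: |BD| = 9.0032
θ=273°: circle(B,6.00) ∩ circle(D,9.00): a=2.0025, h=5.6560
θ=273°:   candidates: C₊=(1.4151,4.8446) cross=50.922; C₋=(2.6698,-6.3976) cross=-50.922
θ=273°:   branch - wants cross < 0 → take C=(2.6698,-6.3976) (cross=-50.922)
θ=273°: ex = (C−B)/|BC| = (0.4363,-0.8998); ey = (0.8998,0.4363)
θ=273°: P = B + -1.95·ex + -1.05·ey = (-1.7432,0.2980)

θ=0°: -0.42 1.70
θ=18°: -0.41 2.05
θ=241°: -2.35 0.33
θ=273°: -1.74 0.30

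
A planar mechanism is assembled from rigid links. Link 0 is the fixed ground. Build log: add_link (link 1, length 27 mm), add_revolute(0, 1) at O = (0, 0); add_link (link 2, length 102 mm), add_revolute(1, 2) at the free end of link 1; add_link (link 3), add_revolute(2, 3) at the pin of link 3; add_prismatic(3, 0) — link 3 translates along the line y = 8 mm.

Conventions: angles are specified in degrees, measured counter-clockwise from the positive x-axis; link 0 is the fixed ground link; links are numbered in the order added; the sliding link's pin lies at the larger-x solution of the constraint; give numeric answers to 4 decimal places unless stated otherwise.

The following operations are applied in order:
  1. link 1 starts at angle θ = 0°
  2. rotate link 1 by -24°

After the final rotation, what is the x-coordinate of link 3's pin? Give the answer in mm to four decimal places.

geometry: r = 27 mm, L = 102 mm, e = 8 mm; θ starts at 0°
rotate link 1 by -24°: θ ← 0° -24° = -24°
crank pin P = (r cos θ, r sin θ) = (24.665727, -10.981889)
h = r sin θ − e = -10.981889 − 8 = -18.981889
x = r cos θ + √(L² − h²) = 24.665727 + 100.218201 = 124.883929

124.8839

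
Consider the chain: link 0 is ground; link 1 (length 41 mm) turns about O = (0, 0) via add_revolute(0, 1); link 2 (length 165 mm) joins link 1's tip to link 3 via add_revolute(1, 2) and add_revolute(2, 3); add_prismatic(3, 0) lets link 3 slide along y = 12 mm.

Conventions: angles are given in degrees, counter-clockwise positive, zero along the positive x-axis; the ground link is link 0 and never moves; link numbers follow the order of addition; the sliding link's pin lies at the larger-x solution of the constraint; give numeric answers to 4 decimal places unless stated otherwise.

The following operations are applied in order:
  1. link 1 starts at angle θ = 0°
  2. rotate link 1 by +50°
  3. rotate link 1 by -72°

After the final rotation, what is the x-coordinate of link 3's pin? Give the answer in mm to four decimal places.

geometry: r = 41 mm, L = 165 mm, e = 12 mm; θ starts at 0°
rotate link 1 by +50°: θ ← 0° +50° = 50°
rotate link 1 by -72°: θ ← 50° -72° = -22°
crank pin P = (r cos θ, r sin θ) = (38.014538, -15.358870)
h = r sin θ − e = -15.358870 − 12 = -27.358870
x = r cos θ + √(L² − h²) = 38.014538 + 162.715986 = 200.730524

200.7305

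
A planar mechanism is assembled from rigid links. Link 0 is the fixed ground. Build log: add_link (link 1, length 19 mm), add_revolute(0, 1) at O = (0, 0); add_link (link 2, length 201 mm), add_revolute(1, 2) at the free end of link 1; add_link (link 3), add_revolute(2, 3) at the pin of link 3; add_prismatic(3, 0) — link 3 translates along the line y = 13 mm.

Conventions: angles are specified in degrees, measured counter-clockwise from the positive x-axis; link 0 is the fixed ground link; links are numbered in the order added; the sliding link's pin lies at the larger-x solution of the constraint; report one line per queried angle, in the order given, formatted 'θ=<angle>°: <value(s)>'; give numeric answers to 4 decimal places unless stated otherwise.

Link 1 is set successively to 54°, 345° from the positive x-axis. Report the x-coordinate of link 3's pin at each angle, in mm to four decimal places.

geometry: r = 19 mm, L = 201 mm, e = 13 mm
θ=54°: crank pin P = (r cos θ, r sin θ) = (11.167920, 15.371323)
θ=54°: h = r sin θ − e = 15.371323 − 13 = 2.371323
θ=54°: x = r cos θ + √(L² − h²) = 11.167920 + 200.986012 = 212.153931
θ=345°: crank pin P = (r cos θ, r sin θ) = (18.352591, -4.917562)
θ=345°: h = r sin θ − e = -4.917562 − 13 = -17.917562
θ=345°: x = r cos θ + √(L² − h²) = 18.352591 + 200.199803 = 218.552393

θ=54°: 212.1539
θ=345°: 218.5524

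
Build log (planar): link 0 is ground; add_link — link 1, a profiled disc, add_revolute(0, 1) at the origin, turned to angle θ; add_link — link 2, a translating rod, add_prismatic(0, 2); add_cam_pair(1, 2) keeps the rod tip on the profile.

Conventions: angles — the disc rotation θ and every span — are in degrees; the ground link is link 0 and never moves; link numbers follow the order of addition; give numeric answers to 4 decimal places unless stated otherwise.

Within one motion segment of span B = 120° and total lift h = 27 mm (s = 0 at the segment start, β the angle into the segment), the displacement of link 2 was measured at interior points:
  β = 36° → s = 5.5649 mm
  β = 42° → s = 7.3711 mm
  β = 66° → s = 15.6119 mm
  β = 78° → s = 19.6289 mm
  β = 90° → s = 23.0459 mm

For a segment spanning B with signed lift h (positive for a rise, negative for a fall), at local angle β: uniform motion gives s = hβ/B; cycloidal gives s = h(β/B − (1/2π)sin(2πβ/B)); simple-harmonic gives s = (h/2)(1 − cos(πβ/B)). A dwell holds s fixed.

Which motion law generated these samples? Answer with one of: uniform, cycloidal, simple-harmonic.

candidates at β/B = r: uniform s = h·r (linear in β); cycloidal s = h·(r − sin(2πr)/(2π)); simple-harmonic s = (h/2)(1 − cos(πr))
β=36°: printed 5.5649 | uniform 8.1000, cycloidal 4.0131, simple-harmonic 5.5649
β=42°: printed 7.3711 | uniform 9.4500, cycloidal 5.9735, simple-harmonic 7.3711
β=66°: printed 15.6119 | uniform 14.8500, cycloidal 16.1779, simple-harmonic 15.6119
β=78°: printed 19.6289 | uniform 17.5500, cycloidal 21.0265, simple-harmonic 19.6289
β=90°: printed 23.0459 | uniform 20.2500, cycloidal 24.5472, simple-harmonic 23.0459
only one law matches every sample → simple-harmonic

simple-harmonic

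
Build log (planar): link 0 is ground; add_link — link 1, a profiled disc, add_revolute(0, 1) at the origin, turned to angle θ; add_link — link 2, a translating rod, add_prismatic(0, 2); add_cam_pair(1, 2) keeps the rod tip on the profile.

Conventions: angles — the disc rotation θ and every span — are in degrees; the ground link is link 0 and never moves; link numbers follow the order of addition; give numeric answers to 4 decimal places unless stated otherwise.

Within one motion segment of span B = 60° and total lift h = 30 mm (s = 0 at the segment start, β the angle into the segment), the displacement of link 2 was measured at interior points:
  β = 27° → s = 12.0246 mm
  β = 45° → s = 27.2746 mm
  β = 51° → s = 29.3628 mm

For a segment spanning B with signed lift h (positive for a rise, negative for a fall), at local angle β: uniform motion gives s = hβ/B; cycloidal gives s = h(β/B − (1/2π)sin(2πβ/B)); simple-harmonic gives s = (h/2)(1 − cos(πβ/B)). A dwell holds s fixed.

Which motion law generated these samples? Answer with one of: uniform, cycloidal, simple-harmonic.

candidates at β/B = r: uniform s = h·r (linear in β); cycloidal s = h·(r − sin(2πr)/(2π)); simple-harmonic s = (h/2)(1 − cos(πr))
β=27°: printed 12.0246 | uniform 13.5000, cycloidal 12.0246, simple-harmonic 12.6535
β=45°: printed 27.2746 | uniform 22.5000, cycloidal 27.2746, simple-harmonic 25.6066
β=51°: printed 29.3628 | uniform 25.5000, cycloidal 29.3628, simple-harmonic 28.3651
only one law matches every sample → cycloidal

cycloidal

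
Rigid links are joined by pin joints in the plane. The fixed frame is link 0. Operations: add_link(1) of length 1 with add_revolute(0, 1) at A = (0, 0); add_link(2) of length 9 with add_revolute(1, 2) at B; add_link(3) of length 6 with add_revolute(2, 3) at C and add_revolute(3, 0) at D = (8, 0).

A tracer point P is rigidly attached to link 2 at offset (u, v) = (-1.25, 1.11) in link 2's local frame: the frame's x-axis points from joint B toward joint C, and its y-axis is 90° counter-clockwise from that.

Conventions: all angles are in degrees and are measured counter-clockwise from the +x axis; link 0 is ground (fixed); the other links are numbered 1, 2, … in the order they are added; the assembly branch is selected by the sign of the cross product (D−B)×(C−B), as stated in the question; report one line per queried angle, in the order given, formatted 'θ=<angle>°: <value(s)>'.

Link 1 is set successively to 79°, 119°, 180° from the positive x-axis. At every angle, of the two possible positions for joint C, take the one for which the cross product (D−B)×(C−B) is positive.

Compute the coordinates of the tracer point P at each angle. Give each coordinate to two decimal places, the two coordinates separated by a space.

A=(0,0), D=(8.00,0)
θ=79°: B = A + 1.00·(cos79°, sin79°) = (0.1908, 0.9816)
θ=79°: |BD| = 7.8706
θ=79°: circle(B,9.00) ∩ circle(D,6.00): a=6.7940, h=5.9026
θ=79°:   candidates: C₊=(7.6680,5.9908) cross=46.457; C₋=(6.1956,-5.7223) cross=-46.457
θ=79°:   branch + wants cross > 0 → take C=(7.6680,5.9908) (cross=46.457)
θ=79°: ex = (C−B)/|BC| = (0.8308,0.5566); ey = (-0.5566,0.8308)
θ=79°: P = B + -1.25·ex + 1.11·ey = (-1.4655,1.2081)
θ=119°: B = A + 1.00·(cos119°, sin119°) = (-0.4848, 0.8746)
θ=119°: |BD| = 8.5298
θ=119°: circle(B,9.00) ∩ circle(D,6.00): a=6.9027, h=5.7752
θ=119°:   candidates: C₊=(6.9737,5.9116) cross=49.261; C₋=(5.7893,-5.5779) cross=-49.261
θ=119°:   branch + wants cross > 0 → take C=(6.9737,5.9116) (cross=49.261)
θ=119°: ex = (C−B)/|BC| = (0.8287,0.5597); ey = (-0.5597,0.8287)
θ=119°: P = B + -1.25·ex + 1.11·ey = (-2.1419,1.0949)
θ=180°: B = A + 1.00·(cos180°, sin180°) = (-1.0000, 0.0000)
θ=180°: |BD| = 9.0000
θ=180°: circle(B,9.00) ∩ circle(D,6.00): a=7.0000, h=5.6569
θ=180°:   candidates: C₊=(6.0000,5.6569) cross=50.912; C₋=(6.0000,-5.6569) cross=-50.912
θ=180°:   branch + wants cross > 0 → take C=(6.0000,5.6569) (cross=50.912)
θ=180°: ex = (C−B)/|BC| = (0.7778,0.6285); ey = (-0.6285,0.7778)
θ=180°: P = B + -1.25·ex + 1.11·ey = (-2.6699,0.0777)

θ=79°: -1.47 1.21
θ=119°: -2.14 1.09
θ=180°: -2.67 0.08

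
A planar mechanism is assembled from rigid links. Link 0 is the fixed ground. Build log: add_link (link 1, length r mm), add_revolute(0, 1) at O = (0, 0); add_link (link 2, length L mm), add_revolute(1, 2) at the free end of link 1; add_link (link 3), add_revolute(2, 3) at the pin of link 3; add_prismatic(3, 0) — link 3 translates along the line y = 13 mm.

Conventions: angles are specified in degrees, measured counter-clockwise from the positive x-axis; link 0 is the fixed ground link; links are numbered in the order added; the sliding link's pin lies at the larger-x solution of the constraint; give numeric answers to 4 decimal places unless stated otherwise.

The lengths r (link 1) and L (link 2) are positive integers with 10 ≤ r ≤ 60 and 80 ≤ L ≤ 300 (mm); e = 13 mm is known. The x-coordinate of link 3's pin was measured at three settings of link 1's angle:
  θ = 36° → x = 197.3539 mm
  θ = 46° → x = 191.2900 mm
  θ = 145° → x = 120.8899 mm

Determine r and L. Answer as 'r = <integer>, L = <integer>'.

constraint per measurement: (x − r cos θ)² + (r sin θ − e)² = L²
subtracting the θ₁ and θ₂ equations cancels the r² and L² terms:
r = (x₁² − x₂²) / (2[(x₁cos θ₁ + e sin θ₁) − (x₂cos θ₂ + e sin θ₂)]) = 47.0000 → r = 47
L² = (x₁ − r cos θ₁)² + (r sin θ₁ − e)² = 25599.9983 → L = 160.0000 → L = 160
check at θ₃=145°: x = 120.8899 (printed 120.8899) ✓

r = 47, L = 160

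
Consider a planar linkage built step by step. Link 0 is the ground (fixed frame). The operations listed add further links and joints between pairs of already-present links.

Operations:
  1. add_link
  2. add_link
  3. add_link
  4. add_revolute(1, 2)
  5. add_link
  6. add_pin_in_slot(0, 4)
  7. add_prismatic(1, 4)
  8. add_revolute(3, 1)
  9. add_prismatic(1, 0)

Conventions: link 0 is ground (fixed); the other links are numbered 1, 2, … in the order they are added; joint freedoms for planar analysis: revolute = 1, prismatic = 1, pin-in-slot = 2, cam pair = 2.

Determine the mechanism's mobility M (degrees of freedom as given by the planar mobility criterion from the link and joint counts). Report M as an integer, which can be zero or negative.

ground; <1,0,0>
#1 <2,0,0>
#2 <3,0,0>
#3 <4,0,0>
R:1↔2 J1 <4,1,0>
#4 <5,1,0>
PS:0↔4 J2 <5,1,1>
P:1↔4 J1 <5,2,1>
R:3↔1 J1 <5,3,1>
P:1↔0 J1 <5,4,1>
3×4 − 2×4 − 1×1 = 3

M = 3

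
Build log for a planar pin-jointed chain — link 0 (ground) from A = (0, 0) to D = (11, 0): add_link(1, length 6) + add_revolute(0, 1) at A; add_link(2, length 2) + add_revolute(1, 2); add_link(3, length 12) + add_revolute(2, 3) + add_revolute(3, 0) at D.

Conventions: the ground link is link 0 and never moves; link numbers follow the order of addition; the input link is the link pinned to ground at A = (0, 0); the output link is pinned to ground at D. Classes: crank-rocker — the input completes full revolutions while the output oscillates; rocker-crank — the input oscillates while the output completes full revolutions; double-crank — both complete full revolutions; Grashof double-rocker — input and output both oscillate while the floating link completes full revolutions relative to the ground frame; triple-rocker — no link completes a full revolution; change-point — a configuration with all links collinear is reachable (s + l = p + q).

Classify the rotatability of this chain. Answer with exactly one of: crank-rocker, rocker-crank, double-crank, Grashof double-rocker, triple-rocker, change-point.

lengths: ground=11, input=6, coupler=2, output=12
sorted: s=2 (shortest), l=12 (longest), p+q=17
s + l = 14 vs p + q = 17
s + l < p + q (Grashof) with shortest = coupler link → Grashof double-rocker

Grashof double-rocker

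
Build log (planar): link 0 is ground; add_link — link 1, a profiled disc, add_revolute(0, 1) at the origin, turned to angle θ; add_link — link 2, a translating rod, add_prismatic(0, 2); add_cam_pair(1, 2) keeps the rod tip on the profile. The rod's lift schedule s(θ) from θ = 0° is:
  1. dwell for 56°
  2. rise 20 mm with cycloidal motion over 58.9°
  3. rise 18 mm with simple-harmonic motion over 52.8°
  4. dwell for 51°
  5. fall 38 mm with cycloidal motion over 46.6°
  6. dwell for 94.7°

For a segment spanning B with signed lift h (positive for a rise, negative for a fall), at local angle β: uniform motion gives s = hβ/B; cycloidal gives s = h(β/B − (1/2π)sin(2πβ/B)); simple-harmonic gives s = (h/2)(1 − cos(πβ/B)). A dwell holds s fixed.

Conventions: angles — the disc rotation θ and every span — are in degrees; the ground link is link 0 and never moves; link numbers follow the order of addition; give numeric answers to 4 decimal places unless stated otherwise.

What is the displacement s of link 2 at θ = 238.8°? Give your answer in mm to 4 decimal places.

seg 1 [0°–56°] dwell: s stays 0.0000
seg 2 [56°–114.9°] cycloidal, h=20: full span → s += 20 → s = 20.0000
seg 3 [114.9°–167.7°] simple-harmonic, h=18: full span → s += 18 → s = 38.0000
seg 4 [167.7°–218.7°] dwell: s stays 38.0000
seg 5 [218.7°–265.3°] cycloidal, h=-38: θ=238.8° here. β=20.1, B=46.6. -38·(0.4313 − sin(2π·0.4313)/(2π)) = -13.8613 → s = 24.1387

24.1387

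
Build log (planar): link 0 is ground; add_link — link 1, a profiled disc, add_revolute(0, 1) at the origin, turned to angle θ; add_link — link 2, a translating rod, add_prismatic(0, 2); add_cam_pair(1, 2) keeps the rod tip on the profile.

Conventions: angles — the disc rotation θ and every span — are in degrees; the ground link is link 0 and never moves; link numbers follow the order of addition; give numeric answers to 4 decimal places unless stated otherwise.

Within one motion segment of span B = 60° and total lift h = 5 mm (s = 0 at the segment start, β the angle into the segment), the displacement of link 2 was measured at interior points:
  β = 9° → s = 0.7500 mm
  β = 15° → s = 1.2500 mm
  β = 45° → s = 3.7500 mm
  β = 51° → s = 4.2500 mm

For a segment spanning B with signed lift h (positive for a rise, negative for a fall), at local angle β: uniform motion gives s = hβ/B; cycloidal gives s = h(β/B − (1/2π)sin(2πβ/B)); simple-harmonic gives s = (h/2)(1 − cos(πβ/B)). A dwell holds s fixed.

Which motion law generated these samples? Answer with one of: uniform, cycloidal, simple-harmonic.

candidates at β/B = r: uniform s = h·r (linear in β); cycloidal s = h·(r − sin(2πr)/(2π)); simple-harmonic s = (h/2)(1 − cos(πr))
β=9°: printed 0.7500 | uniform 0.7500, cycloidal 0.1062, simple-harmonic 0.2725
β=15°: printed 1.2500 | uniform 1.2500, cycloidal 0.4542, simple-harmonic 0.7322
β=45°: printed 3.7500 | uniform 3.7500, cycloidal 4.5458, simple-harmonic 4.2678
β=51°: printed 4.2500 | uniform 4.2500, cycloidal 4.8938, simple-harmonic 4.7275
only one law matches every sample → uniform

uniform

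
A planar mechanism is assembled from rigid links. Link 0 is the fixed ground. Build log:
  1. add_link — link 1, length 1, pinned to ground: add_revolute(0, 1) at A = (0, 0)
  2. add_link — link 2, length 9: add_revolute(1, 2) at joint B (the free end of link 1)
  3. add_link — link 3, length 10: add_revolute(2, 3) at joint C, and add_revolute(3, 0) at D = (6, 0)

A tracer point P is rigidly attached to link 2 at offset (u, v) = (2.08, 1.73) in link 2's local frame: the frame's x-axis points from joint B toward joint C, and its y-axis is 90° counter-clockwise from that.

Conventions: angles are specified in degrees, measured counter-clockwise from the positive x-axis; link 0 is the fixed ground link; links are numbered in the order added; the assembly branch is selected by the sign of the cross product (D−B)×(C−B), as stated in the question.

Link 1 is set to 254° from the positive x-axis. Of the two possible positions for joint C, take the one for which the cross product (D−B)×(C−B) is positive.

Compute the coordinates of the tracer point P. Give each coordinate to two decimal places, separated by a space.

A=(0,0), D=(6.00,0)
B = A + 1.00·(cos254°, sin254°) = (-0.2756, -0.9613)
|BD| = 6.3488
circle(B,9.00) ∩ circle(D,10.00): a=1.6781, h=8.8422
  candidates: C₊=(0.0443,8.0330) cross=56.137; C₋=(2.7219,-9.4474) cross=-56.137
  branch + wants cross > 0 → take C=(0.0443,8.0330) (cross=56.137)
ex = (C−B)/|BC| = (0.0356,0.9994); ey = (-0.9994,0.0356)
P = B + 2.08·ex + 1.73·ey = (-1.9306,1.1789)

-1.93 1.18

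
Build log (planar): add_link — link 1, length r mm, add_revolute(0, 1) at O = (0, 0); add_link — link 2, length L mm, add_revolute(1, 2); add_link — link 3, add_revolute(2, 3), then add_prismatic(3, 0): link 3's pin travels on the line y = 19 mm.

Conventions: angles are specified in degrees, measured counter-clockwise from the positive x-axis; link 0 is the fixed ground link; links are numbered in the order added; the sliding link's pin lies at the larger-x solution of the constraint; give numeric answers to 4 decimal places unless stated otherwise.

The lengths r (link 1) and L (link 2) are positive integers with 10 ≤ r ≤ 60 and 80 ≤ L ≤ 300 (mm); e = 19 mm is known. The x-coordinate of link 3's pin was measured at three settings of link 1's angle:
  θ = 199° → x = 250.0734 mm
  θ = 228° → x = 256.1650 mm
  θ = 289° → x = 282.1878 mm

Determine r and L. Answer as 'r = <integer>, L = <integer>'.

constraint per measurement: (x − r cos θ)² + (r sin θ − e)² = L²
subtracting the θ₁ and θ₂ equations cancels the r² and L² terms:
r = (x₁² − x₂²) / (2[(x₁cos θ₁ + e sin θ₁) − (x₂cos θ₂ + e sin θ₂)]) = 27.0001 → r = 27
L² = (x₁ − r cos θ₁)² + (r sin θ₁ − e)² = 76728.9867 → L = 277.0000 → L = 277
check at θ₃=289°: x = 282.1878 (printed 282.1878) ✓

r = 27, L = 277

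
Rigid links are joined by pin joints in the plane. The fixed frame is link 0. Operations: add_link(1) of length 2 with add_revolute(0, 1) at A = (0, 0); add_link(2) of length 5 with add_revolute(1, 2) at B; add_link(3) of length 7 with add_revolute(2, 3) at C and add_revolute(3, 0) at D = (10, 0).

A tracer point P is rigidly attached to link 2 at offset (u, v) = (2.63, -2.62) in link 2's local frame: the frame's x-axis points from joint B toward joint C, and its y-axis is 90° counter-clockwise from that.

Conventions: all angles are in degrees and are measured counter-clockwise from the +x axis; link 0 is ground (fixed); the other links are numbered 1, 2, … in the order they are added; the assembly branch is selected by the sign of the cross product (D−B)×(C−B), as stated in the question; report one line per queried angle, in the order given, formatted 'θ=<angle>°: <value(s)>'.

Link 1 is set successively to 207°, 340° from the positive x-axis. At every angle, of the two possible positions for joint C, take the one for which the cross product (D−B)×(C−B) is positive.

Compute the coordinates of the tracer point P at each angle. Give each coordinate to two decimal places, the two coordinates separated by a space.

A=(0,0), D=(10.00,0)
θ=207°: B = A + 2.00·(cos207°, sin207°) = (-1.7820, -0.9080)
θ=207°: |BD| = 11.8169
θ=207°: circle(B,5.00) ∩ circle(D,7.00): a=4.8930, h=1.0289
θ=207°:   candidates: C₊=(3.0174,0.4939) cross=12.159; C₋=(3.1756,-1.5579) cross=-12.159
θ=207°:   branch + wants cross > 0 → take C=(3.0174,0.4939) (cross=12.159)
θ=207°: ex = (C−B)/|BC| = (0.9599,0.2804); ey = (-0.2804,0.9599)
θ=207°: P = B + 2.63·ex + -2.62·ey = (1.4771,-2.6855)
θ=340°: B = A + 2.00·(cos340°, sin340°) = (1.8794, -0.6840)
θ=340°: |BD| = 8.1494
θ=340°: circle(B,5.00) ∩ circle(D,7.00): a=2.6022, h=4.2695
θ=340°:   candidates: C₊=(4.1140,3.7888) cross=34.794; C₋=(4.8308,-4.7201) cross=-34.794
θ=340°:   branch + wants cross > 0 → take C=(4.1140,3.7888) (cross=34.794)
θ=340°: ex = (C−B)/|BC| = (0.4469,0.8946); ey = (-0.8946,0.4469)
θ=340°: P = B + 2.63·ex + -2.62·ey = (5.3986,0.4977)

θ=207°: 1.48 -2.69
θ=340°: 5.40 0.50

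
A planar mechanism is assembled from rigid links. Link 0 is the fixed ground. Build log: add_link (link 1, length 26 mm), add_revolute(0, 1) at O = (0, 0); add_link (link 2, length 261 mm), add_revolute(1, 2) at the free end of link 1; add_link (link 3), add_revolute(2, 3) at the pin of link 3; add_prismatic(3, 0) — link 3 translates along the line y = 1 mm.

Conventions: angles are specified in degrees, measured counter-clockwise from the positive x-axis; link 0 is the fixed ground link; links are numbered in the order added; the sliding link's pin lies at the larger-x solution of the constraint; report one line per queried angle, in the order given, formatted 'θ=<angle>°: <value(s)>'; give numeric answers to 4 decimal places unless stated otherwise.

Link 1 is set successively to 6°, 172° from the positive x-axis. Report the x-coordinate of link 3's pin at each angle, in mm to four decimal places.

geometry: r = 26 mm, L = 261 mm, e = 1 mm
θ=6°: crank pin P = (r cos θ, r sin θ) = (25.857569, 2.717740)
θ=6°: h = r sin θ − e = 2.717740 − 1 = 1.717740
θ=6°: x = r cos θ + √(L² − h²) = 25.857569 + 260.994347 = 286.851917
θ=172°: crank pin P = (r cos θ, r sin θ) = (-25.746970, 3.618501)
θ=172°: h = r sin θ − e = 3.618501 − 1 = 2.618501
θ=172°: x = r cos θ + √(L² − h²) = -25.746970 + 260.986865 = 235.239895

θ=6°: 286.8519
θ=172°: 235.2399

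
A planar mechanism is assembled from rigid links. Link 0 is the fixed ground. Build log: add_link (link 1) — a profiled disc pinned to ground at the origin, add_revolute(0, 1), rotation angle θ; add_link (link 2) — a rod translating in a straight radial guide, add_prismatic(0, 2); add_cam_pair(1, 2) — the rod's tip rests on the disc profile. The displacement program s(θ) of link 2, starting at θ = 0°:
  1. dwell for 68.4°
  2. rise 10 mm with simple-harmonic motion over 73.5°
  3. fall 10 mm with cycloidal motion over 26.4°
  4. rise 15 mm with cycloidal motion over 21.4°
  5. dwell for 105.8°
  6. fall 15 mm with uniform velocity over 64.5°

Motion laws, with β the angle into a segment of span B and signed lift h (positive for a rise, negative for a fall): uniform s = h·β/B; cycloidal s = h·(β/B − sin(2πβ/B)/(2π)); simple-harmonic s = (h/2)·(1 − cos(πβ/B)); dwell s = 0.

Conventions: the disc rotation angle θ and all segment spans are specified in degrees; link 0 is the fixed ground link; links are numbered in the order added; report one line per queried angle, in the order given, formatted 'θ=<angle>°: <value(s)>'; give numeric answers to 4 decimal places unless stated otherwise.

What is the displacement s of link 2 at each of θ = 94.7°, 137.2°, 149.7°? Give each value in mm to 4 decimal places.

seg 1 [0°–68.4°] dwell: s stays 0.0000
seg 2 [68.4°–141.9°] simple-harmonic, h=10: θ=94.7° here. β=26.3, B=73.5. 10/2·(1 − cos(π·0.3578)) = 2.8402 → s = 2.8402
seg 2 [68.4°–141.9°] simple-harmonic, h=10: θ=137.2° here. β=68.8, B=73.5. 10/2·(1 − cos(π·0.9361)) = 9.8994 → s = 9.8994
seg 2 [68.4°–141.9°] simple-harmonic, h=10: full span → s += 10 → s = 10.0000
seg 3 [141.9°–168.3°] cycloidal, h=-10: θ=149.7° here. β=7.8, B=26.4. -10·(0.2955 − sin(2π·0.2955)/(2π)) = -1.4275 → s = 8.5725

θ=94.7°: 2.8402
θ=137.2°: 9.8994
θ=149.7°: 8.5725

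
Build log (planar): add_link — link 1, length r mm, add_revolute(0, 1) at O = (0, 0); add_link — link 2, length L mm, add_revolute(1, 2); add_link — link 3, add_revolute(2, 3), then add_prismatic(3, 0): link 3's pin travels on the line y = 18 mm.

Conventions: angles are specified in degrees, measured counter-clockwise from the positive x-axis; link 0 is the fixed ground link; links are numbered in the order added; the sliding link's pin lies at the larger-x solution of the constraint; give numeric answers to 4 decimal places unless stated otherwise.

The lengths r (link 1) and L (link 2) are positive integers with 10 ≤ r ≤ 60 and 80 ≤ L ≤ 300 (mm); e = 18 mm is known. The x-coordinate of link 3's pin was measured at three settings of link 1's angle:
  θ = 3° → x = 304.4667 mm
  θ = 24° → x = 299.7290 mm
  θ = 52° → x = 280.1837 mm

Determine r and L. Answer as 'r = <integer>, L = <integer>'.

constraint per measurement: (x − r cos θ)² + (r sin θ − e)² = L²
subtracting the θ₁ and θ₂ equations cancels the r² and L² terms:
r = (x₁² − x₂²) / (2[(x₁cos θ₁ + e sin θ₁) − (x₂cos θ₂ + e sin θ₂)]) = 60.0000 → r = 60
L² = (x₁ − r cos θ₁)² + (r sin θ₁ − e)² = 60024.9931 → L = 245.0000 → L = 245
check at θ₃=52°: x = 280.1837 (printed 280.1837) ✓

r = 60, L = 245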